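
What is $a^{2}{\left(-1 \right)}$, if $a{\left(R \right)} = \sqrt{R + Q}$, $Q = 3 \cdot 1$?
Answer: $2$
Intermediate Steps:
$Q = 3$
$a{\left(R \right)} = \sqrt{3 + R}$ ($a{\left(R \right)} = \sqrt{R + 3} = \sqrt{3 + R}$)
$a^{2}{\left(-1 \right)} = \left(\sqrt{3 - 1}\right)^{2} = \left(\sqrt{2}\right)^{2} = 2$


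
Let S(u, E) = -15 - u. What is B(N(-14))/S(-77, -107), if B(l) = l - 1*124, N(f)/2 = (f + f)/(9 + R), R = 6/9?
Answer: -1882/899 ≈ -2.0934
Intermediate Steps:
R = ⅔ (R = 6*(⅑) = ⅔ ≈ 0.66667)
N(f) = 12*f/29 (N(f) = 2*((f + f)/(9 + ⅔)) = 2*((2*f)/(29/3)) = 2*((2*f)*(3/29)) = 2*(6*f/29) = 12*f/29)
B(l) = -124 + l (B(l) = l - 124 = -124 + l)
B(N(-14))/S(-77, -107) = (-124 + (12/29)*(-14))/(-15 - 1*(-77)) = (-124 - 168/29)/(-15 + 77) = -3764/29/62 = -3764/29*1/62 = -1882/899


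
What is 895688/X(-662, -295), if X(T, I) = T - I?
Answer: -895688/367 ≈ -2440.6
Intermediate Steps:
895688/X(-662, -295) = 895688/(-662 - 1*(-295)) = 895688/(-662 + 295) = 895688/(-367) = 895688*(-1/367) = -895688/367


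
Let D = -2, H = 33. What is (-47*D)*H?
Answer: 3102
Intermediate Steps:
(-47*D)*H = -47*(-2)*33 = 94*33 = 3102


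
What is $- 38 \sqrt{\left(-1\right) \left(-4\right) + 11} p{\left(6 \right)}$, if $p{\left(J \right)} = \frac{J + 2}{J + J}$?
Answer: $- \frac{76 \sqrt{15}}{3} \approx -98.116$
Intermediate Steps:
$p{\left(J \right)} = \frac{2 + J}{2 J}$
$- 38 \sqrt{\left(-1\right) \left(-4\right) + 11} p{\left(6 \right)} = - 38 \sqrt{\left(-1\right) \left(-4\right) + 11} \frac{2 + 6}{2 \cdot 6} = - 38 \sqrt{4 + 11} \cdot \frac{1}{2} \cdot \frac{1}{6} \cdot 8 = - 38 \sqrt{15} \cdot \frac{2}{3} = - \frac{76 \sqrt{15}}{3}$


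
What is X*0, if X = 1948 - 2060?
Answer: 0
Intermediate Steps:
X = -112
X*0 = -112*0 = 0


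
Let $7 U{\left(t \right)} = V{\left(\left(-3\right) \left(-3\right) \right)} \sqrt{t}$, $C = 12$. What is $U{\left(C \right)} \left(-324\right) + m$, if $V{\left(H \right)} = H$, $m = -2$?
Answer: $-2 - \frac{5832 \sqrt{3}}{7} \approx -1445.0$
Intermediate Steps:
$U{\left(t \right)} = \frac{9 \sqrt{t}}{7}$ ($U{\left(t \right)} = \frac{\left(-3\right) \left(-3\right) \sqrt{t}}{7} = \frac{9 \sqrt{t}}{7}$)
$U{\left(C \right)} \left(-324\right) + m = \frac{9 \sqrt{12}}{7} \left(-324\right) - 2 = \frac{9 \cdot 2 \sqrt{3}}{7} \left(-324\right) - 2 = \frac{18 \sqrt{3}}{7} \left(-324\right) - 2 = - \frac{5832 \sqrt{3}}{7} - 2 = -2 - \frac{5832 \sqrt{3}}{7}$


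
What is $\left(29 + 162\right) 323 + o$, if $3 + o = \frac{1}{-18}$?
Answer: $\frac{1110419}{18} \approx 61690.0$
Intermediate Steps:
$o = - \frac{55}{18}$ ($o = -3 + \frac{1}{-18} = -3 - \frac{1}{18} = - \frac{55}{18} \approx -3.0556$)
$\left(29 + 162\right) 323 + o = \left(29 + 162\right) 323 - \frac{55}{18} = 191 \cdot 323 - \frac{55}{18} = 61693 - \frac{55}{18} = \frac{1110419}{18}$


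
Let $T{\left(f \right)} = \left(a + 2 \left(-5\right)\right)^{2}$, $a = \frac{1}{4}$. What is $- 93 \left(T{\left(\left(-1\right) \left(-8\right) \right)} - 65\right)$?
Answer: $- \frac{44733}{16} \approx -2795.8$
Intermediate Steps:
$a = \frac{1}{4} \approx 0.25$
$T{\left(f \right)} = \frac{1521}{16}$ ($T{\left(f \right)} = \left(\frac{1}{4} + 2 \left(-5\right)\right)^{2} = \left(\frac{1}{4} - 10\right)^{2} = \left(- \frac{39}{4}\right)^{2} = \frac{1521}{16}$)
$- 93 \left(T{\left(\left(-1\right) \left(-8\right) \right)} - 65\right) = - 93 \left(\frac{1521}{16} - 65\right) = \left(-93\right) \frac{481}{16} = - \frac{44733}{16}$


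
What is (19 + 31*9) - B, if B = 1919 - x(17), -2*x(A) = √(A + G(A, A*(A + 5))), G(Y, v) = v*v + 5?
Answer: -1621 - √139898/2 ≈ -1808.0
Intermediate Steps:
G(Y, v) = 5 + v² (G(Y, v) = v² + 5 = 5 + v²)
x(A) = -√(5 + A + A²*(5 + A)²)/2 (x(A) = -√(A + (5 + (A*(A + 5))²))/2 = -√(A + (5 + (A*(5 + A))²))/2 = -√(A + (5 + A²*(5 + A)²))/2 = -√(5 + A + A²*(5 + A)²)/2)
B = 1919 + √139898/2 (B = 1919 - (-1)*√(5 + 17 + 17²*(5 + 17)²)/2 = 1919 - (-1)*√(5 + 17 + 289*22²)/2 = 1919 - (-1)*√(5 + 17 + 289*484)/2 = 1919 - (-1)*√(5 + 17 + 139876)/2 = 1919 - (-1)*√139898/2 = 1919 + √139898/2 ≈ 2106.0)
(19 + 31*9) - B = (19 + 31*9) - (1919 + √139898/2) = (19 + 279) + (-1919 - √139898/2) = 298 + (-1919 - √139898/2) = -1621 - √139898/2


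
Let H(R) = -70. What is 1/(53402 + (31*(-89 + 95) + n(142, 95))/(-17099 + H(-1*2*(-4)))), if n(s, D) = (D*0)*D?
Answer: 5723/305619584 ≈ 1.8726e-5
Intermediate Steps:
n(s, D) = 0 (n(s, D) = 0*D = 0)
1/(53402 + (31*(-89 + 95) + n(142, 95))/(-17099 + H(-1*2*(-4)))) = 1/(53402 + (31*(-89 + 95) + 0)/(-17099 - 70)) = 1/(53402 + (31*6 + 0)/(-17169)) = 1/(53402 + (186 + 0)*(-1/17169)) = 1/(53402 + 186*(-1/17169)) = 1/(53402 - 62/5723) = 1/(305619584/5723) = 5723/305619584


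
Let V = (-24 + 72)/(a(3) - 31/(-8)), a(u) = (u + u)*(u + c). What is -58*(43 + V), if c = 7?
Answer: -1296706/511 ≈ -2537.6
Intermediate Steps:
a(u) = 2*u*(7 + u) (a(u) = (u + u)*(u + 7) = (2*u)*(7 + u) = 2*u*(7 + u))
V = 384/511 (V = (-24 + 72)/(2*3*(7 + 3) - 31/(-8)) = 48/(2*3*10 - 31*(-⅛)) = 48/(60 + 31/8) = 48/(511/8) = 48*(8/511) = 384/511 ≈ 0.75147)
-58*(43 + V) = -58*(43 + 384/511) = -58*22357/511 = -1296706/511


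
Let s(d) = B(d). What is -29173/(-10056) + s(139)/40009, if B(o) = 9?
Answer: 1167273061/402330504 ≈ 2.9013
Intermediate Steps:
s(d) = 9
-29173/(-10056) + s(139)/40009 = -29173/(-10056) + 9/40009 = -29173*(-1/10056) + 9*(1/40009) = 29173/10056 + 9/40009 = 1167273061/402330504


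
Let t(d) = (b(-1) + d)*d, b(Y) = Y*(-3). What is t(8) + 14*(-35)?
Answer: -402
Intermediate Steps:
b(Y) = -3*Y
t(d) = d*(3 + d) (t(d) = (-3*(-1) + d)*d = (3 + d)*d = d*(3 + d))
t(8) + 14*(-35) = 8*(3 + 8) + 14*(-35) = 8*11 - 490 = 88 - 490 = -402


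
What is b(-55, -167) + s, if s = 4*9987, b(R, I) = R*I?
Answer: 49133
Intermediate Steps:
b(R, I) = I*R
s = 39948
b(-55, -167) + s = -167*(-55) + 39948 = 9185 + 39948 = 49133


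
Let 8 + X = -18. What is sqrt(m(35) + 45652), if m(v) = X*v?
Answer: sqrt(44742) ≈ 211.52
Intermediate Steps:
X = -26 (X = -8 - 18 = -26)
m(v) = -26*v
sqrt(m(35) + 45652) = sqrt(-26*35 + 45652) = sqrt(-910 + 45652) = sqrt(44742)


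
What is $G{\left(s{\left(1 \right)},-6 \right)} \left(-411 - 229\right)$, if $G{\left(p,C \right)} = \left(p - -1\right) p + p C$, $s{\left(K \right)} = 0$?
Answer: $0$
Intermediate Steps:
$G{\left(p,C \right)} = C p + p \left(1 + p\right)$ ($G{\left(p,C \right)} = \left(p + 1\right) p + C p = \left(1 + p\right) p + C p = p \left(1 + p\right) + C p = C p + p \left(1 + p\right)$)
$G{\left(s{\left(1 \right)},-6 \right)} \left(-411 - 229\right) = 0 \left(1 - 6 + 0\right) \left(-411 - 229\right) = 0 \left(-5\right) \left(-640\right) = 0 \left(-640\right) = 0$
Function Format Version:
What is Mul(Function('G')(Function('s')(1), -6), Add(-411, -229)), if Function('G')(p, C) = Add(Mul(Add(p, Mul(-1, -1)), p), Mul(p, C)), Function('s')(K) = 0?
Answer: 0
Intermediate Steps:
Function('G')(p, C) = Add(Mul(C, p), Mul(p, Add(1, p))) (Function('G')(p, C) = Add(Mul(Add(p, 1), p), Mul(C, p)) = Add(Mul(Add(1, p), p), Mul(C, p)) = Add(Mul(p, Add(1, p)), Mul(C, p)) = Add(Mul(C, p), Mul(p, Add(1, p))))
Mul(Function('G')(Function('s')(1), -6), Add(-411, -229)) = Mul(Mul(0, Add(1, -6, 0)), Add(-411, -229)) = Mul(Mul(0, -5), -640) = Mul(0, -640) = 0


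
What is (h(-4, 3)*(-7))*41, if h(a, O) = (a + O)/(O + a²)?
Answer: 287/19 ≈ 15.105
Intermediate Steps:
h(a, O) = (O + a)/(O + a²)
(h(-4, 3)*(-7))*41 = (((3 - 4)/(3 + (-4)²))*(-7))*41 = ((-1/(3 + 16))*(-7))*41 = ((-1/19)*(-7))*41 = (((1/19)*(-1))*(-7))*41 = -1/19*(-7)*41 = (7/19)*41 = 287/19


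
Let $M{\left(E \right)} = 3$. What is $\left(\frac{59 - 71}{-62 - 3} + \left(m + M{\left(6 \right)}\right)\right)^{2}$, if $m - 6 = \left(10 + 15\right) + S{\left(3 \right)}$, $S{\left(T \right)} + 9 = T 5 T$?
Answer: $\frac{20811844}{4225} \approx 4925.9$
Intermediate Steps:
$S{\left(T \right)} = -9 + 5 T^{2}$ ($S{\left(T \right)} = -9 + T 5 T = -9 + 5 T T = -9 + 5 T^{2}$)
$m = 67$ ($m = 6 + \left(\left(10 + 15\right) - \left(9 - 5 \cdot 3^{2}\right)\right) = 6 + \left(25 + \left(-9 + 5 \cdot 9\right)\right) = 6 + \left(25 + \left(-9 + 45\right)\right) = 6 + \left(25 + 36\right) = 6 + 61 = 67$)
$\left(\frac{59 - 71}{-62 - 3} + \left(m + M{\left(6 \right)}\right)\right)^{2} = \left(\frac{59 - 71}{-62 - 3} + \left(67 + 3\right)\right)^{2} = \left(- \frac{12}{-65} + 70\right)^{2} = \left(\left(-12\right) \left(- \frac{1}{65}\right) + 70\right)^{2} = \left(\frac{12}{65} + 70\right)^{2} = \left(\frac{4562}{65}\right)^{2} = \frac{20811844}{4225}$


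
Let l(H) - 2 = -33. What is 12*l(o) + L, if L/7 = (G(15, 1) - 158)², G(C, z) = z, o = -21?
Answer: 172171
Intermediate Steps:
l(H) = -31 (l(H) = 2 - 33 = -31)
L = 172543 (L = 7*(1 - 158)² = 7*(-157)² = 7*24649 = 172543)
12*l(o) + L = 12*(-31) + 172543 = -372 + 172543 = 172171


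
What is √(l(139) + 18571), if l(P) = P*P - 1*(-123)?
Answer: √38015 ≈ 194.97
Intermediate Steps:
l(P) = 123 + P² (l(P) = P² + 123 = 123 + P²)
√(l(139) + 18571) = √((123 + 139²) + 18571) = √((123 + 19321) + 18571) = √(19444 + 18571) = √38015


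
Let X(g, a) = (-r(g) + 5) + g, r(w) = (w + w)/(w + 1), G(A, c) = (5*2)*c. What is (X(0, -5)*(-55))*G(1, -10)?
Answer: 27500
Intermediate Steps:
G(A, c) = 10*c
r(w) = 2*w/(1 + w) (r(w) = (2*w)/(1 + w) = 2*w/(1 + w))
X(g, a) = 5 + g - 2*g/(1 + g) (X(g, a) = (-2*g/(1 + g) + 5) + g = (5 - 2*g/(1 + g)) + g = 5 + g - 2*g/(1 + g))
(X(0, -5)*(-55))*G(1, -10) = (((5 + 0² + 4*0)/(1 + 0))*(-55))*(10*(-10)) = (((5 + 0 + 0)/1)*(-55))*(-100) = ((1*5)*(-55))*(-100) = (5*(-55))*(-100) = -275*(-100) = 27500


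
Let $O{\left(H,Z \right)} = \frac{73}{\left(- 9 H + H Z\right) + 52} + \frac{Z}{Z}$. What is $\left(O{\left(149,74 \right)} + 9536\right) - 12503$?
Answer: $- \frac{28879869}{9737} \approx -2966.0$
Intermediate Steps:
$O{\left(H,Z \right)} = 1 + \frac{73}{52 - 9 H + H Z}$ ($O{\left(H,Z \right)} = \frac{73}{52 - 9 H + H Z} + 1 = 1 + \frac{73}{52 - 9 H + H Z}$)
$\left(O{\left(149,74 \right)} + 9536\right) - 12503 = \left(\frac{125 - 1341 + 149 \cdot 74}{52 - 1341 + 149 \cdot 74} + 9536\right) - 12503 = \left(\frac{125 - 1341 + 11026}{52 - 1341 + 11026} + 9536\right) - 12503 = \left(\frac{1}{9737} \cdot 9810 + 9536\right) - 12503 = \left(\frac{9810}{9737} + 9536\right) - 12503 = \frac{92861842}{9737} - 12503 = - \frac{28879869}{9737}$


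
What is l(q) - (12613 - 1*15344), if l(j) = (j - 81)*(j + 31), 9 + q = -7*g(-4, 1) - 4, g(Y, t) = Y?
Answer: -305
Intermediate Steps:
q = 15 (q = -9 + (-7*(-4) - 4) = -9 + (28 - 4) = -9 + 24 = 15)
l(j) = (-81 + j)*(31 + j)
l(q) - (12613 - 1*15344) = (-2511 + 15**2 - 50*15) - (12613 - 1*15344) = (-2511 + 225 - 750) - (12613 - 15344) = -3036 - 1*(-2731) = -3036 + 2731 = -305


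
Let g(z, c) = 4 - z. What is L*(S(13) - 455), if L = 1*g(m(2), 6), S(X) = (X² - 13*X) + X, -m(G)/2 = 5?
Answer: -6188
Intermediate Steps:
m(G) = -10 (m(G) = -2*5 = -10)
S(X) = X² - 12*X
L = 14 (L = 1*(4 - 1*(-10)) = 1*(4 + 10) = 1*14 = 14)
L*(S(13) - 455) = 14*(13*(-12 + 13) - 455) = 14*(13*1 - 455) = 14*(13 - 455) = 14*(-442) = -6188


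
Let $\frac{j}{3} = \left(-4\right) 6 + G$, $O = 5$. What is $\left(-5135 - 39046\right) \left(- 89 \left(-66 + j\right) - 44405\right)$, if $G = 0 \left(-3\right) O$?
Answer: $1419226263$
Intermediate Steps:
$G = 0$ ($G = 0 \left(-3\right) 5 = 0 \cdot 5 = 0$)
$j = -72$ ($j = 3 \left(\left(-4\right) 6 + 0\right) = 3 \left(-24 + 0\right) = 3 \left(-24\right) = -72$)
$\left(-5135 - 39046\right) \left(- 89 \left(-66 + j\right) - 44405\right) = \left(-5135 - 39046\right) \left(- 89 \left(-66 - 72\right) - 44405\right) = - 44181 \left(\left(-89\right) \left(-138\right) - 44405\right) = - 44181 \left(12282 - 44405\right) = \left(-44181\right) \left(-32123\right) = 1419226263$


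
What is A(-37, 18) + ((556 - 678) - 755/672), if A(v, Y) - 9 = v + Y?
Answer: -89459/672 ≈ -133.12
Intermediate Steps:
A(v, Y) = 9 + Y + v (A(v, Y) = 9 + (v + Y) = 9 + (Y + v) = 9 + Y + v)
A(-37, 18) + ((556 - 678) - 755/672) = (9 + 18 - 37) + ((556 - 678) - 755/672) = -10 + (-122 - 755*1/672) = -10 + (-122 - 755/672) = -10 - 82739/672 = -89459/672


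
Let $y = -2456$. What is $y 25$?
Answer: $-61400$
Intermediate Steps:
$y 25 = \left(-2456\right) 25 = -61400$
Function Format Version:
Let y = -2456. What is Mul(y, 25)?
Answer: -61400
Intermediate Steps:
Mul(y, 25) = Mul(-2456, 25) = -61400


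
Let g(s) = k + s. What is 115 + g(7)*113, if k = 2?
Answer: 1132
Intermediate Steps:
g(s) = 2 + s
115 + g(7)*113 = 115 + (2 + 7)*113 = 115 + 9*113 = 115 + 1017 = 1132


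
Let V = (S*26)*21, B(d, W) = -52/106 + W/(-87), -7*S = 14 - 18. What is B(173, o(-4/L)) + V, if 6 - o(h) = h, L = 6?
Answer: 4308050/13833 ≈ 311.43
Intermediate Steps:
S = 4/7 (S = -(14 - 18)/7 = -1/7*(-4) = 4/7 ≈ 0.57143)
o(h) = 6 - h
B(d, W) = -26/53 - W/87 (B(d, W) = -52*1/106 + W*(-1/87) = -26/53 - W/87)
V = 312 (V = ((4/7)*26)*21 = (104/7)*21 = 312)
B(173, o(-4/L)) + V = (-26/53 - (6 - (-4)/6)/87) + 312 = (-26/53 - (6 - 1*(-2/3))/87) + 312 = (-26/53 - (6 + 2/3)/87) + 312 = (-26/53 - 1/87*20/3) + 312 = (-26/53 - 20/261) + 312 = -7846/13833 + 312 = 4308050/13833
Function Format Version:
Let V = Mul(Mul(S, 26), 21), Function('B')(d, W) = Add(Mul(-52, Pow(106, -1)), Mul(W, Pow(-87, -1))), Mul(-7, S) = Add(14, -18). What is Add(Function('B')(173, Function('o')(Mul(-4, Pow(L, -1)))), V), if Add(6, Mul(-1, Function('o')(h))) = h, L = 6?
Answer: Rational(4308050, 13833) ≈ 311.43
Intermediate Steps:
S = Rational(4, 7) (S = Mul(Rational(-1, 7), Add(14, -18)) = Mul(Rational(-1, 7), -4) = Rational(4, 7) ≈ 0.57143)
Function('o')(h) = Add(6, Mul(-1, h))
Function('B')(d, W) = Add(Rational(-26, 53), Mul(Rational(-1, 87), W)) (Function('B')(d, W) = Add(Mul(-52, Rational(1, 106)), Mul(W, Rational(-1, 87))) = Add(Rational(-26, 53), Mul(Rational(-1, 87), W)))
V = 312 (V = Mul(Mul(Rational(4, 7), 26), 21) = Mul(Rational(104, 7), 21) = 312)
Add(Function('B')(173, Function('o')(Mul(-4, Pow(L, -1)))), V) = Add(Add(Rational(-26, 53), Mul(Rational(-1, 87), Add(6, Mul(-1, Mul(-4, Pow(6, -1)))))), 312) = Add(Add(Rational(-26, 53), Mul(Rational(-1, 87), Add(6, Mul(-1, Mul(-4, Rational(1, 6)))))), 312) = Add(Add(Rational(-26, 53), Mul(Rational(-1, 87), Add(6, Mul(-1, Rational(-2, 3))))), 312) = Add(Add(Rational(-26, 53), Mul(Rational(-1, 87), Add(6, Rational(2, 3)))), 312) = Add(Add(Rational(-26, 53), Mul(Rational(-1, 87), Rational(20, 3))), 312) = Add(Add(Rational(-26, 53), Rational(-20, 261)), 312) = Add(Rational(-7846, 13833), 312) = Rational(4308050, 13833)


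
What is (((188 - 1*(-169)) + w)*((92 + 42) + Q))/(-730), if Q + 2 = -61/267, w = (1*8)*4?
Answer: -13686187/194910 ≈ -70.218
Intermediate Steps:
w = 32 (w = 8*4 = 32)
Q = -595/267 (Q = -2 - 61/267 = -595/267 ≈ -2.2285)
(((188 - 1*(-169)) + w)*((92 + 42) + Q))/(-730) = (((188 - 1*(-169)) + 32)*((92 + 42) - 595/267))/(-730) = (((188 + 169) + 32)*(134 - 595/267))*(-1/730) = ((357 + 32)*(35183/267))*(-1/730) = (389*(35183/267))*(-1/730) = (13686187/267)*(-1/730) = -13686187/194910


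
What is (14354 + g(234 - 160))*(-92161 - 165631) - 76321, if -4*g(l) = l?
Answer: -3695653537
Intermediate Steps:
g(l) = -l/4
(14354 + g(234 - 160))*(-92161 - 165631) - 76321 = (14354 - (234 - 160)/4)*(-92161 - 165631) - 76321 = (14354 - ¼*74)*(-257792) - 76321 = (14354 - 37/2)*(-257792) - 76321 = (28671/2)*(-257792) - 76321 = -3695577216 - 76321 = -3695653537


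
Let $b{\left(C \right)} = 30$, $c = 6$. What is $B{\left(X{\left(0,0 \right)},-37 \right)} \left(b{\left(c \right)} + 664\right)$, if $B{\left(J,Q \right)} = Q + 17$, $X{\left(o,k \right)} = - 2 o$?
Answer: $-13880$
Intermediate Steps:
$B{\left(J,Q \right)} = 17 + Q$
$B{\left(X{\left(0,0 \right)},-37 \right)} \left(b{\left(c \right)} + 664\right) = \left(17 - 37\right) \left(30 + 664\right) = \left(-20\right) 694 = -13880$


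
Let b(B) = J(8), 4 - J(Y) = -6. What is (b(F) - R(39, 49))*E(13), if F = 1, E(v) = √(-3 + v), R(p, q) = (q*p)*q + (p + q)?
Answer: -93717*√10 ≈ -2.9636e+5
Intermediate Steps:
J(Y) = 10 (J(Y) = 4 - 1*(-6) = 4 + 6 = 10)
R(p, q) = p + q + p*q² (R(p, q) = (p*q)*q + (p + q) = p*q² + (p + q) = p + q + p*q²)
b(B) = 10
(b(F) - R(39, 49))*E(13) = (10 - (39 + 49 + 39*49²))*√(-3 + 13) = (10 - (39 + 49 + 39*2401))*√10 = (10 - (39 + 49 + 93639))*√10 = (10 - 1*93727)*√10 = (10 - 93727)*√10 = -93717*√10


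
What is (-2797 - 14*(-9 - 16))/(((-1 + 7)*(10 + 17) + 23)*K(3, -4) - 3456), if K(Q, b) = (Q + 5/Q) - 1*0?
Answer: 7341/7778 ≈ 0.94382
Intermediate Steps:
K(Q, b) = Q + 5/Q (K(Q, b) = (Q + 5/Q) + 0 = Q + 5/Q)
(-2797 - 14*(-9 - 16))/(((-1 + 7)*(10 + 17) + 23)*K(3, -4) - 3456) = (-2797 - 14*(-9 - 16))/(((-1 + 7)*(10 + 17) + 23)*(3 + 5/3) - 3456) = (-2797 - 14*(-25))/((6*27 + 23)*(3 + 5*(⅓)) - 3456) = (-2797 + 350)/((162 + 23)*(3 + 5/3) - 3456) = -2447/(185*(14/3) - 3456) = -2447/(2590/3 - 3456) = -2447/(-7778/3) = -2447*(-3/7778) = 7341/7778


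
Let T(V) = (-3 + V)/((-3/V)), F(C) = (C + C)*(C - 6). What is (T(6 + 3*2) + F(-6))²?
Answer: 11664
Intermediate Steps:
F(C) = 2*C*(-6 + C) (F(C) = (2*C)*(-6 + C) = 2*C*(-6 + C))
T(V) = -V*(-3 + V)/3 (T(V) = (-3 + V)*(-V/3) = -V*(-3 + V)/3)
(T(6 + 3*2) + F(-6))² = ((6 + 3*2)*(3 - (6 + 3*2))/3 + 2*(-6)*(-6 - 6))² = ((6 + 6)*(3 - (6 + 6))/3 + 2*(-6)*(-12))² = ((⅓)*12*(3 - 1*12) + 144)² = ((⅓)*12*(3 - 12) + 144)² = ((⅓)*12*(-9) + 144)² = (-36 + 144)² = 108² = 11664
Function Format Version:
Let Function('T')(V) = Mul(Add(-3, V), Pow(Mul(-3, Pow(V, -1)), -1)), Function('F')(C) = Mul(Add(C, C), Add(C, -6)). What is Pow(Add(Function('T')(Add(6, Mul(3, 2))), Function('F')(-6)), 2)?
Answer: 11664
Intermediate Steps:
Function('F')(C) = Mul(2, C, Add(-6, C)) (Function('F')(C) = Mul(Mul(2, C), Add(-6, C)) = Mul(2, C, Add(-6, C)))
Function('T')(V) = Mul(Rational(-1, 3), V, Add(-3, V)) (Function('T')(V) = Mul(Add(-3, V), Mul(Rational(-1, 3), V)) = Mul(Rational(-1, 3), V, Add(-3, V)))
Pow(Add(Function('T')(Add(6, Mul(3, 2))), Function('F')(-6)), 2) = Pow(Add(Mul(Rational(1, 3), Add(6, Mul(3, 2)), Add(3, Mul(-1, Add(6, Mul(3, 2))))), Mul(2, -6, Add(-6, -6))), 2) = Pow(Add(Mul(Rational(1, 3), Add(6, 6), Add(3, Mul(-1, Add(6, 6)))), Mul(2, -6, -12)), 2) = Pow(Add(Mul(Rational(1, 3), 12, Add(3, Mul(-1, 12))), 144), 2) = Pow(Add(Mul(Rational(1, 3), 12, Add(3, -12)), 144), 2) = Pow(Add(Mul(Rational(1, 3), 12, -9), 144), 2) = Pow(Add(-36, 144), 2) = Pow(108, 2) = 11664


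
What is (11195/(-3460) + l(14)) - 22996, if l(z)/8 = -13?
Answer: -15987439/692 ≈ -23103.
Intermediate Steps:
l(z) = -104 (l(z) = 8*(-13) = -104)
(11195/(-3460) + l(14)) - 22996 = (11195/(-3460) - 104) - 22996 = (11195*(-1/3460) - 104) - 22996 = (-2239/692 - 104) - 22996 = -74207/692 - 22996 = -15987439/692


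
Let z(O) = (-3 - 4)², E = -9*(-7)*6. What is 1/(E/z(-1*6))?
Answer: 7/54 ≈ 0.12963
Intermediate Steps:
E = 378 (E = 63*6 = 378)
z(O) = 49 (z(O) = (-7)² = 49)
1/(E/z(-1*6)) = 1/(378/49) = 1/(378*(1/49)) = 1/(54/7) = 7/54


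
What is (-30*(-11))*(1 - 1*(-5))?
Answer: 1980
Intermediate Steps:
(-30*(-11))*(1 - 1*(-5)) = 330*(1 + 5) = 330*6 = 1980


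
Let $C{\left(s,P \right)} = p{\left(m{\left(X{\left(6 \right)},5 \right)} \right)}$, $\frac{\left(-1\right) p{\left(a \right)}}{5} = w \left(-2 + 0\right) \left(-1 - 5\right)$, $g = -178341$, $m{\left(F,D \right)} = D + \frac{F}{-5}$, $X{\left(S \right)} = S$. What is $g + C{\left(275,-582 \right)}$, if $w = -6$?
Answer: $-177981$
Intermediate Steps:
$m{\left(F,D \right)} = D - \frac{F}{5}$ ($m{\left(F,D \right)} = D + F \left(- \frac{1}{5}\right) = D - \frac{F}{5}$)
$p{\left(a \right)} = 360$ ($p{\left(a \right)} = - 5 \left(- 6 \left(-2 + 0\right) \left(-1 - 5\right)\right) = - 5 \left(- 6 \left(\left(-2\right) \left(-6\right)\right)\right) = - 5 \left(\left(-6\right) 12\right) = \left(-5\right) \left(-72\right) = 360$)
$C{\left(s,P \right)} = 360$
$g + C{\left(275,-582 \right)} = -178341 + 360 = -177981$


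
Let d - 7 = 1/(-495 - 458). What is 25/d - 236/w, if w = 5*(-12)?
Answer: 150181/20010 ≈ 7.5053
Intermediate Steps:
w = -60
d = 6670/953 (d = 7 + 1/(-495 - 458) = 7 + 1/(-953) = 7 - 1/953 = 6670/953 ≈ 6.9989)
25/d - 236/w = 25/(6670/953) - 236/(-60) = 25*(953/6670) - 236*(-1/60) = 4765/1334 + 59/15 = 150181/20010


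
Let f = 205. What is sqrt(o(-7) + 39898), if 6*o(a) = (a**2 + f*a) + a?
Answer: sqrt(1427970)/6 ≈ 199.16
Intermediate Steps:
o(a) = a**2/6 + 103*a/3 (o(a) = ((a**2 + 205*a) + a)/6 = (a**2 + 206*a)/6 = a**2/6 + 103*a/3)
sqrt(o(-7) + 39898) = sqrt((1/6)*(-7)*(206 - 7) + 39898) = sqrt((1/6)*(-7)*199 + 39898) = sqrt(-1393/6 + 39898) = sqrt(237995/6) = sqrt(1427970)/6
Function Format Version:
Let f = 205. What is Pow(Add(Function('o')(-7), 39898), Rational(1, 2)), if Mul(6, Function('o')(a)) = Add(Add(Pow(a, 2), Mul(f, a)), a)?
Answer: Mul(Rational(1, 6), Pow(1427970, Rational(1, 2))) ≈ 199.16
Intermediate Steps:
Function('o')(a) = Add(Mul(Rational(1, 6), Pow(a, 2)), Mul(Rational(103, 3), a)) (Function('o')(a) = Mul(Rational(1, 6), Add(Add(Pow(a, 2), Mul(205, a)), a)) = Mul(Rational(1, 6), Add(Pow(a, 2), Mul(206, a))) = Add(Mul(Rational(1, 6), Pow(a, 2)), Mul(Rational(103, 3), a)))
Pow(Add(Function('o')(-7), 39898), Rational(1, 2)) = Pow(Add(Mul(Rational(1, 6), -7, Add(206, -7)), 39898), Rational(1, 2)) = Pow(Add(Mul(Rational(1, 6), -7, 199), 39898), Rational(1, 2)) = Pow(Add(Rational(-1393, 6), 39898), Rational(1, 2)) = Pow(Rational(237995, 6), Rational(1, 2)) = Mul(Rational(1, 6), Pow(1427970, Rational(1, 2)))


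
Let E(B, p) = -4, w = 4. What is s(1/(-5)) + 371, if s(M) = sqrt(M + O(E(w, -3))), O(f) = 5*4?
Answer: 371 + 3*sqrt(55)/5 ≈ 375.45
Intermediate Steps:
O(f) = 20
s(M) = sqrt(20 + M) (s(M) = sqrt(M + 20) = sqrt(20 + M))
s(1/(-5)) + 371 = sqrt(20 + 1/(-5)) + 371 = sqrt(20 - 1/5) + 371 = sqrt(99/5) + 371 = 3*sqrt(55)/5 + 371 = 371 + 3*sqrt(55)/5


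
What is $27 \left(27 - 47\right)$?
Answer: $-540$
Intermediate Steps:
$27 \left(27 - 47\right) = 27 \left(-20\right) = -540$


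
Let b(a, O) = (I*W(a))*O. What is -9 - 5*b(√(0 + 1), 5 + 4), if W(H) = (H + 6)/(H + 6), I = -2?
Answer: 81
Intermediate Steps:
W(H) = 1 (W(H) = (6 + H)/(6 + H) = 1)
b(a, O) = -2*O (b(a, O) = (-2*1)*O = -2*O)
-9 - 5*b(√(0 + 1), 5 + 4) = -9 - (-10)*(5 + 4) = -9 - (-10)*9 = -9 - 5*(-18) = -9 + 90 = 81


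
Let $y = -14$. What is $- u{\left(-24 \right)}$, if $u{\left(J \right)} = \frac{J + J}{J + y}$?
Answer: $- \frac{24}{19} \approx -1.2632$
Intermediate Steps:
$u{\left(J \right)} = \frac{2 J}{-14 + J}$ ($u{\left(J \right)} = \frac{J + J}{J - 14} = \frac{2 J}{-14 + J}$)
$- u{\left(-24 \right)} = - \frac{2 \left(-24\right)}{-14 - 24} = - \frac{2 \left(-24\right)}{-38} = - \frac{2 \left(-24\right) \left(-1\right)}{38} = \left(-1\right) \frac{24}{19} = - \frac{24}{19}$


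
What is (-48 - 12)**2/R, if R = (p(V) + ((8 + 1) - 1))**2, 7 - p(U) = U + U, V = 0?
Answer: 16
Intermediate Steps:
p(U) = 7 - 2*U (p(U) = 7 - (U + U) = 7 - 2*U)
R = 225 (R = ((7 - 2*0) + ((8 + 1) - 1))**2 = ((7 + 0) + (9 - 1))**2 = (7 + 8)**2 = 15**2 = 225)
(-48 - 12)**2/R = (-48 - 12)**2/225 = (-60)**2*(1/225) = 3600*(1/225) = 16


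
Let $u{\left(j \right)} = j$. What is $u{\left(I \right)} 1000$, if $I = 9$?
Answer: $9000$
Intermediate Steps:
$u{\left(I \right)} 1000 = 9 \cdot 1000 = 9000$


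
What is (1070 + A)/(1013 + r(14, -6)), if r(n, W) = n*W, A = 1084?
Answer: 2154/929 ≈ 2.3186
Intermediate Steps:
r(n, W) = W*n
(1070 + A)/(1013 + r(14, -6)) = (1070 + 1084)/(1013 - 6*14) = 2154/(1013 - 84) = 2154/929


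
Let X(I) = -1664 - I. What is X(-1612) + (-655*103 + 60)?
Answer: -67457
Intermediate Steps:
X(-1612) + (-655*103 + 60) = (-1664 - 1*(-1612)) + (-655*103 + 60) = (-1664 + 1612) + (-67465 + 60) = -52 - 67405 = -67457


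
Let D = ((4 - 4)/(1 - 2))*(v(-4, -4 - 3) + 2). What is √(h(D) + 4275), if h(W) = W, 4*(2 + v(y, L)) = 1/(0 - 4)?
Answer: 15*√19 ≈ 65.384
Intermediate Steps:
v(y, L) = -33/16 (v(y, L) = -2 + 1/(4*(0 - 4)) = -2 + (¼)/(-4) = -2 + (¼)*(-¼) = -2 - 1/16 = -33/16)
D = 0 (D = ((4 - 4)/(1 - 2))*(-33/16 + 2) = (0/(-1))*(-1/16) = (0*(-1))*(-1/16) = 0*(-1/16) = 0)
√(h(D) + 4275) = √(0 + 4275) = √4275 = 15*√19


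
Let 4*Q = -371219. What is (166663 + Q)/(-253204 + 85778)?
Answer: -295433/669704 ≈ -0.44114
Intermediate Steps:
Q = -371219/4 (Q = (1/4)*(-371219) = -371219/4 ≈ -92805.)
(166663 + Q)/(-253204 + 85778) = (166663 - 371219/4)/(-253204 + 85778) = (295433/4)/(-167426) = (295433/4)*(-1/167426) = -295433/669704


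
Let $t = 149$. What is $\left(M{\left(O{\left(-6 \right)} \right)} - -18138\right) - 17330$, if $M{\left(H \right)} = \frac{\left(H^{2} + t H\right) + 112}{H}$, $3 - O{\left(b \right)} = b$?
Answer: $\frac{8806}{9} \approx 978.44$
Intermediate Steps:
$O{\left(b \right)} = 3 - b$
$M{\left(H \right)} = \frac{112 + H^{2} + 149 H}{H}$ ($M{\left(H \right)} = \frac{\left(H^{2} + 149 H\right) + 112}{H} = \frac{112 + H^{2} + 149 H}{H}$)
$\left(M{\left(O{\left(-6 \right)} \right)} - -18138\right) - 17330 = \left(\left(149 + \left(3 - -6\right) + \frac{112}{3 - -6}\right) - -18138\right) - 17330 = \left(\left(149 + \left(3 + 6\right) + \frac{112}{3 + 6}\right) + 18138\right) - 17330 = \left(\left(149 + 9 + \frac{112}{9}\right) + 18138\right) - 17330 = \left(\frac{1534}{9} + 18138\right) - 17330 = \frac{164776}{9} - 17330 = \frac{8806}{9}$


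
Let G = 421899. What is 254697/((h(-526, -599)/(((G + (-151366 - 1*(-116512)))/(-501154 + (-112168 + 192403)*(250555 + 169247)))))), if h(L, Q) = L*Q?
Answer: 98579200365/10612420870651384 ≈ 9.2890e-6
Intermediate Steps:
254697/((h(-526, -599)/(((G + (-151366 - 1*(-116512)))/(-501154 + (-112168 + 192403)*(250555 + 169247)))))) = 254697/(((-526*(-599))/(((421899 + (-151366 - 1*(-116512)))/(-501154 + (-112168 + 192403)*(250555 + 169247)))))) = 254697/((315074/(((421899 + (-151366 + 116512))/(-501154 + 80235*419802))))) = 254697/((315074/(((421899 - 34854)/(-501154 + 33682813470))))) = 254697/((315074/((387045/33682312316)))) = 254697/((315074/((387045*(1/33682312316))))) = 254697/((315074/(387045/33682312316))) = 254697/((315074*(33682312316/387045))) = 254697/(10612420870651384/387045) = 254697*(387045/10612420870651384) = 98579200365/10612420870651384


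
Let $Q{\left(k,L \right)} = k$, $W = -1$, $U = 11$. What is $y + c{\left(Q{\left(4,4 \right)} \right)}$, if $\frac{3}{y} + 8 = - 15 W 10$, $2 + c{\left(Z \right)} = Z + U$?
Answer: $\frac{1849}{142} \approx 13.021$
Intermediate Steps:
$c{\left(Z \right)} = 9 + Z$ ($c{\left(Z \right)} = -2 + \left(Z + 11\right) = -2 + \left(11 + Z\right) = 9 + Z$)
$y = \frac{3}{142}$ ($y = \frac{3}{-8 + \left(-15\right) \left(-1\right) 10} = \frac{3}{-8 + 15 \cdot 10} = \frac{3}{-8 + 150} = \frac{3}{142} \approx 0.021127$)
$y + c{\left(Q{\left(4,4 \right)} \right)} = \frac{3}{142} + \left(9 + 4\right) = \frac{3}{142} + 13 = \frac{1849}{142}$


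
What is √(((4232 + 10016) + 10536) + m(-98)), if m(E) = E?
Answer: √24686 ≈ 157.12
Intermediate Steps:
√(((4232 + 10016) + 10536) + m(-98)) = √(((4232 + 10016) + 10536) - 98) = √((14248 + 10536) - 98) = √(24784 - 98) = √24686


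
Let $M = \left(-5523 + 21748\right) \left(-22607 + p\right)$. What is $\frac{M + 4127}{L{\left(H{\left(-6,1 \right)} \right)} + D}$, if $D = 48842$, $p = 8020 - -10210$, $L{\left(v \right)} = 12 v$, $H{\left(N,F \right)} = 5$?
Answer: $- \frac{35506349}{24451} \approx -1452.1$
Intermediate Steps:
$p = 18230$ ($p = 8020 + 10210 = 18230$)
$M = -71016825$ ($M = \left(-5523 + 21748\right) \left(-22607 + 18230\right) = 16225 \left(-4377\right) = -71016825$)
$\frac{M + 4127}{L{\left(H{\left(-6,1 \right)} \right)} + D} = \frac{-71016825 + 4127}{12 \cdot 5 + 48842} = - \frac{71012698}{60 + 48842} = - \frac{71012698}{48902} = \left(-71012698\right) \frac{1}{48902} = - \frac{35506349}{24451}$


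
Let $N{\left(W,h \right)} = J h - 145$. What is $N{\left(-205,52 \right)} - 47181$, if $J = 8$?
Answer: $-46910$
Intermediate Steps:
$N{\left(W,h \right)} = -145 + 8 h$ ($N{\left(W,h \right)} = 8 h - 145 = -145 + 8 h$)
$N{\left(-205,52 \right)} - 47181 = \left(-145 + 8 \cdot 52\right) - 47181 = \left(-145 + 416\right) - 47181 = 271 - 47181 = -46910$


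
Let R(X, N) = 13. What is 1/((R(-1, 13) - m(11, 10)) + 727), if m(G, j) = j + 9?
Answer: 1/721 ≈ 0.0013870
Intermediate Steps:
m(G, j) = 9 + j
1/((R(-1, 13) - m(11, 10)) + 727) = 1/((13 - (9 + 10)) + 727) = 1/((13 - 1*19) + 727) = 1/((13 - 19) + 727) = 1/(-6 + 727) = 1/721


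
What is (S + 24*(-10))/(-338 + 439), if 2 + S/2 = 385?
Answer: 526/101 ≈ 5.2079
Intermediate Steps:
S = 766 (S = -4 + 2*385 = -4 + 770 = 766)
(S + 24*(-10))/(-338 + 439) = (766 + 24*(-10))/(-338 + 439) = (766 - 240)/101 = 526*(1/101) = 526/101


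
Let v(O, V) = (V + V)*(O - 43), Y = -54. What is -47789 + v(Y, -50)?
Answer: -38089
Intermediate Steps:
v(O, V) = 2*V*(-43 + O) (v(O, V) = (2*V)*(-43 + O) = 2*V*(-43 + O))
-47789 + v(Y, -50) = -47789 + 2*(-50)*(-43 - 54) = -47789 + 2*(-50)*(-97) = -47789 + 9700 = -38089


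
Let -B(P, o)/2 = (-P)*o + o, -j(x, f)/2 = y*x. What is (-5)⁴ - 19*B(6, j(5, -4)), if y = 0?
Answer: 625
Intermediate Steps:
j(x, f) = 0 (j(x, f) = -0*x = -2*0 = 0)
B(P, o) = -2*o + 2*P*o (B(P, o) = -2*((-P)*o + o) = -2*(-P*o + o) = -2*(o - P*o) = -2*o + 2*P*o)
(-5)⁴ - 19*B(6, j(5, -4)) = (-5)⁴ - 38*0*(-1 + 6) = 625 - 38*0*5 = 625 - 19*0 = 625 + 0 = 625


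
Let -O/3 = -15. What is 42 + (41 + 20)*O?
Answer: 2787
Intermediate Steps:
O = 45 (O = -3*(-15) = 45)
42 + (41 + 20)*O = 42 + (41 + 20)*45 = 42 + 61*45 = 42 + 2745 = 2787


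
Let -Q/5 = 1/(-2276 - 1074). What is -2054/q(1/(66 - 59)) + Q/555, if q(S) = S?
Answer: -5346459299/371850 ≈ -14378.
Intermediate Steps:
Q = 1/670 (Q = -5/(-2276 - 1074) = -5/(-3350) = -5*(-1/3350) = 1/670 ≈ 0.0014925)
-2054/q(1/(66 - 59)) + Q/555 = -2054/(1/(66 - 59)) + (1/670)/555 = -2054/(1/7) + (1/670)*(1/555) = -2054/1/7 + 1/371850 = -2054*7 + 1/371850 = -14378 + 1/371850 = -5346459299/371850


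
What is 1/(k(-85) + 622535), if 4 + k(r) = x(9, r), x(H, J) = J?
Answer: 1/622446 ≈ 1.6066e-6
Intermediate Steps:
k(r) = -4 + r
1/(k(-85) + 622535) = 1/((-4 - 85) + 622535) = 1/(-89 + 622535) = 1/622446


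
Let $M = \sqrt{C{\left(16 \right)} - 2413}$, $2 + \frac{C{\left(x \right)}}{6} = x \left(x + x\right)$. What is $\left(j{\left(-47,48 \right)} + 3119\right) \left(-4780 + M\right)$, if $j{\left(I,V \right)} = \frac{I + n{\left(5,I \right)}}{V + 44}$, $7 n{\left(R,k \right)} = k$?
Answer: $- \frac{2399870700}{161} + \frac{502065 \sqrt{647}}{161} \approx -1.4827 \cdot 10^{7}$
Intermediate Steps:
$n{\left(R,k \right)} = \frac{k}{7}$
$C{\left(x \right)} = -12 + 12 x^{2}$ ($C{\left(x \right)} = -12 + 6 x \left(x + x\right) = -12 + 6 x 2 x = -12 + 6 \cdot 2 x^{2} = -12 + 12 x^{2}$)
$M = \sqrt{647}$ ($M = \sqrt{\left(-12 + 12 \cdot 16^{2}\right) - 2413} = \sqrt{\left(-12 + 12 \cdot 256\right) - 2413} = \sqrt{\left(-12 + 3072\right) - 2413} = \sqrt{3060 - 2413} = \sqrt{647} \approx 25.436$)
$j{\left(I,V \right)} = \frac{8 I}{7 \left(44 + V\right)}$ ($j{\left(I,V \right)} = \frac{I + \frac{I}{7}}{V + 44} = \frac{\frac{8}{7} I}{44 + V} = \frac{8 I}{7 \left(44 + V\right)}$)
$\left(j{\left(-47,48 \right)} + 3119\right) \left(-4780 + M\right) = \left(\frac{8}{7} \left(-47\right) \frac{1}{44 + 48} + 3119\right) \left(-4780 + \sqrt{647}\right) = \left(\frac{8}{7} \left(-47\right) \frac{1}{92} + 3119\right) \left(-4780 + \sqrt{647}\right) = \left(- \frac{94}{161} + 3119\right) \left(-4780 + \sqrt{647}\right) = \frac{502065 \left(-4780 + \sqrt{647}\right)}{161} = - \frac{2399870700}{161} + \frac{502065 \sqrt{647}}{161}$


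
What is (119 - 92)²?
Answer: 729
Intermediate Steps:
(119 - 92)² = 27² = 729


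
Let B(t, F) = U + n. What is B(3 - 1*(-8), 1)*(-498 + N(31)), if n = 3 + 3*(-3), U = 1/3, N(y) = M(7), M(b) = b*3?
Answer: 2703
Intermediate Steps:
M(b) = 3*b
N(y) = 21 (N(y) = 3*7 = 21)
U = ⅓ ≈ 0.33333
n = -6 (n = 3 - 9 = -6)
B(t, F) = -17/3 (B(t, F) = ⅓ - 6 = -17/3)
B(3 - 1*(-8), 1)*(-498 + N(31)) = -17*(-498 + 21)/3 = -17/3*(-477) = 2703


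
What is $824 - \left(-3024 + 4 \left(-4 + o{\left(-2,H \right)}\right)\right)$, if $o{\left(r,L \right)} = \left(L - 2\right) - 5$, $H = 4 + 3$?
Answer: $3864$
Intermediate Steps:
$H = 7$
$o{\left(r,L \right)} = -7 + L$ ($o{\left(r,L \right)} = \left(-2 + L\right) - 5 = -7 + L$)
$824 - \left(-3024 + 4 \left(-4 + o{\left(-2,H \right)}\right)\right) = 824 + \left(36 \cdot 84 - 4 \left(-4 + \left(-7 + 7\right)\right)\right) = 824 + \left(3024 - 4 \left(-4 + 0\right)\right) = 824 + \left(3024 - -16\right) = 824 + \left(3024 + 16\right) = 824 + 3040 = 3864$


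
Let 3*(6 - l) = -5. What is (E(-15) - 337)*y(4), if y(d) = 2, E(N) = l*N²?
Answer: 2776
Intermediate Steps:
l = 23/3 (l = 6 - ⅓*(-5) = 6 + 5/3 = 23/3 ≈ 7.6667)
E(N) = 23*N²/3
(E(-15) - 337)*y(4) = ((23/3)*(-15)² - 337)*2 = ((23/3)*225 - 337)*2 = (1725 - 337)*2 = 1388*2 = 2776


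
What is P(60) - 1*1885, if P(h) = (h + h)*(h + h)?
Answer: 12515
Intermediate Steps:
P(h) = 4*h**2 (P(h) = (2*h)*(2*h) = 4*h**2)
P(60) - 1*1885 = 4*60**2 - 1*1885 = 4*3600 - 1885 = 14400 - 1885 = 12515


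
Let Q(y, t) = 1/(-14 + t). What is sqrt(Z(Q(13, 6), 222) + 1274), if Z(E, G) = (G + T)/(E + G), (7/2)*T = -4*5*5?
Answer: sqrt(7872620154)/2485 ≈ 35.705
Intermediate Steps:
T = -200/7 (T = 2*(-4*5*5)/7 = 2*(-20*5)/7 = (2/7)*(-100) = -200/7 ≈ -28.571)
Z(E, G) = (-200/7 + G)/(E + G) (Z(E, G) = (G - 200/7)/(E + G) = (-200/7 + G)/(E + G))
sqrt(Z(Q(13, 6), 222) + 1274) = sqrt((-200/7 + 222)/(1/(-14 + 6) + 222) + 1274) = sqrt((1354/7)/(1/(-8) + 222) + 1274) = sqrt((1354/7)/(-1/8 + 222) + 1274) = sqrt((1354/7)/(1775/8) + 1274) = sqrt((8/1775)*(1354/7) + 1274) = sqrt(10832/12425 + 1274) = sqrt(15840282/12425) = sqrt(7872620154)/2485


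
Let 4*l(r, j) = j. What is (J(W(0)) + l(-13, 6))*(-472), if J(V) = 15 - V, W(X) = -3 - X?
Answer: -9204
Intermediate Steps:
l(r, j) = j/4
(J(W(0)) + l(-13, 6))*(-472) = ((15 - (-3 - 1*0)) + (1/4)*6)*(-472) = ((15 - (-3 + 0)) + 3/2)*(-472) = ((15 - 1*(-3)) + 3/2)*(-472) = ((15 + 3) + 3/2)*(-472) = (18 + 3/2)*(-472) = (39/2)*(-472) = -9204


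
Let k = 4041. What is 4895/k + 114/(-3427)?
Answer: 16314491/13848507 ≈ 1.1781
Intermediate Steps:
4895/k + 114/(-3427) = 4895/4041 + 114/(-3427) = 4895*(1/4041) + 114*(-1/3427) = 4895/4041 - 114/3427 = 16314491/13848507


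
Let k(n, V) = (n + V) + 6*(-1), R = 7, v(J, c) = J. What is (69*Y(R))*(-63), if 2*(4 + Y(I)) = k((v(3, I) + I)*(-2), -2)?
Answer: 78246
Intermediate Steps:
k(n, V) = -6 + V + n (k(n, V) = (V + n) - 6 = -6 + V + n)
Y(I) = -11 - I (Y(I) = -4 + (-6 - 2 + (3 + I)*(-2))/2 = -4 + (-6 - 2 + (-6 - 2*I))/2 = -4 + (-14 - 2*I)/2 = -4 + (-7 - I) = -11 - I)
(69*Y(R))*(-63) = (69*(-11 - 1*7))*(-63) = (69*(-11 - 7))*(-63) = (69*(-18))*(-63) = -1242*(-63) = 78246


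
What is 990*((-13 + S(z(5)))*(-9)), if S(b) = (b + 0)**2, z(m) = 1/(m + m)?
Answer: 1157409/10 ≈ 1.1574e+5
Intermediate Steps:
z(m) = 1/(2*m)
S(b) = b**2
990*((-13 + S(z(5)))*(-9)) = 990*((-13 + ((1/2)/5)**2)*(-9)) = 990*((-13 + ((1/2)*(1/5))**2)*(-9)) = 990*((-13 + (1/10)**2)*(-9)) = 990*((-13 + 1/100)*(-9)) = 990*(-1299/100*(-9)) = 990*(11691/100) = 1157409/10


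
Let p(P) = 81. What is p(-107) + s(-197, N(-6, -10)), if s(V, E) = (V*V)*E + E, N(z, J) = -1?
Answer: -38729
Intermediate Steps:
s(V, E) = E + E*V² (s(V, E) = V²*E + E = E*V² + E = E + E*V²)
p(-107) + s(-197, N(-6, -10)) = 81 - (1 + (-197)²) = 81 - (1 + 38809) = 81 - 1*38810 = 81 - 38810 = -38729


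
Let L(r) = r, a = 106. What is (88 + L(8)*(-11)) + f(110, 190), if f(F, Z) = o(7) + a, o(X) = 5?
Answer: 111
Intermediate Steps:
f(F, Z) = 111 (f(F, Z) = 5 + 106 = 111)
(88 + L(8)*(-11)) + f(110, 190) = (88 + 8*(-11)) + 111 = (88 - 88) + 111 = 0 + 111 = 111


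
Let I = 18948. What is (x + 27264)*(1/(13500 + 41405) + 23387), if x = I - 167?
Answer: 11824938340324/10981 ≈ 1.0769e+9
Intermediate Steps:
x = 18781 (x = 18948 - 167 = 18781)
(x + 27264)*(1/(13500 + 41405) + 23387) = (18781 + 27264)*(1/(13500 + 41405) + 23387) = 46045*(1/54905 + 23387) = 46045*(1284063236/54905) = 11824938340324/10981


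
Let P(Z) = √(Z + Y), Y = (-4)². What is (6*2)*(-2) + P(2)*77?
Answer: -24 + 231*√2 ≈ 302.68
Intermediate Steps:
Y = 16
P(Z) = √(16 + Z) (P(Z) = √(Z + 16) = √(16 + Z))
(6*2)*(-2) + P(2)*77 = (6*2)*(-2) + √(16 + 2)*77 = 12*(-2) + √18*77 = -24 + (3*√2)*77 = -24 + 231*√2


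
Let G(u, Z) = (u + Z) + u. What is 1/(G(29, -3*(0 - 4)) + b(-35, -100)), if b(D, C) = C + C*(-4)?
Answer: 1/370 ≈ 0.0027027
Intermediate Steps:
G(u, Z) = Z + 2*u (G(u, Z) = (Z + u) + u = Z + 2*u)
b(D, C) = -3*C (b(D, C) = C - 4*C = -3*C)
1/(G(29, -3*(0 - 4)) + b(-35, -100)) = 1/((-3*(0 - 4) + 2*29) - 3*(-100)) = 1/((-3*(-4) + 58) + 300) = 1/((12 + 58) + 300) = 1/(70 + 300) = 1/370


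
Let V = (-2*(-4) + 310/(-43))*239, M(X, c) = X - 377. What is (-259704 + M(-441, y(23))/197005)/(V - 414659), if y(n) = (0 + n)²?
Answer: 2200008455534/3511064678055 ≈ 0.62659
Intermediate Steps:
y(n) = n²
M(X, c) = -377 + X
V = 8126/43 (V = (8 + 310*(-1/43))*239 = (8 - 310/43)*239 = (34/43)*239 = 8126/43 ≈ 188.98)
(-259704 + M(-441, y(23))/197005)/(V - 414659) = (-259704 + (-377 - 441)/197005)/(8126/43 - 414659) = (-259704 - 818*1/197005)/(-17822211/43) = (-259704 - 818/197005)*(-43/17822211) = -51162987338/197005*(-43/17822211) = 2200008455534/3511064678055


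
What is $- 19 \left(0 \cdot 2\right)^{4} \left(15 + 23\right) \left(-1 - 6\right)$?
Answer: $0$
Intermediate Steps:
$- 19 \left(0 \cdot 2\right)^{4} \left(15 + 23\right) \left(-1 - 6\right) = - 19 \cdot 0^{4} \cdot 38 \left(-1 - 6\right) = \left(-19\right) 0 \cdot 38 \left(-1 - 6\right) = 0 \cdot 38 \left(-7\right) = 0 \left(-266\right) = 0$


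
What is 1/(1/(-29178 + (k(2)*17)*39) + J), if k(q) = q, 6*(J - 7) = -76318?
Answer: -27852/354073193 ≈ -7.8662e-5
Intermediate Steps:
J = -38138/3 (J = 7 + (⅙)*(-76318) = 7 - 38159/3 = -38138/3 ≈ -12713.)
1/(1/(-29178 + (k(2)*17)*39) + J) = 1/(1/(-29178 + (2*17)*39) - 38138/3) = 1/(1/(-29178 + 34*39) - 38138/3) = 1/(1/(-29178 + 1326) - 38138/3) = 1/(1/(-27852) - 38138/3) = 1/(-1/27852 - 38138/3) = 1/(-354073193/27852) = -27852/354073193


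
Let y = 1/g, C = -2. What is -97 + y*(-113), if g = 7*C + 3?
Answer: -954/11 ≈ -86.727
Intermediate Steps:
g = -11 (g = 7*(-2) + 3 = -14 + 3 = -11)
y = -1/11 (y = 1/(-11) = -1/11 ≈ -0.090909)
-97 + y*(-113) = -97 - 1/11*(-113) = -97 + 113/11 = -954/11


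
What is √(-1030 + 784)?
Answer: I*√246 ≈ 15.684*I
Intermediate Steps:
√(-1030 + 784) = √(-246) = I*√246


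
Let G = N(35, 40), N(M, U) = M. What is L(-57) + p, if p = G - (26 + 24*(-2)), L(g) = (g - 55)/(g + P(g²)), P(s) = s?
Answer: 3247/57 ≈ 56.965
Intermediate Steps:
L(g) = (-55 + g)/(g + g²) (L(g) = (g - 55)/(g + g²) = (-55 + g)/(g + g²))
G = 35
p = 57 (p = 35 - (26 + 24*(-2)) = 35 - (26 - 48) = 35 - 1*(-22) = 35 + 22 = 57)
L(-57) + p = (-55 - 57)/((-57)*(1 - 57)) + 57 = -1/57*(-112)/(-56) + 57 = -1/57*(-1/56)*(-112) + 57 = -2/57 + 57 = 3247/57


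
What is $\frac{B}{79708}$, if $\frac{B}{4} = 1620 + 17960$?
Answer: $\frac{19580}{19927} \approx 0.98259$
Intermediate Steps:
$B = 78320$ ($B = 4 \left(1620 + 17960\right) = 4 \cdot 19580 = 78320$)
$\frac{B}{79708} = \frac{78320}{79708} = 78320 \cdot \frac{1}{79708} = \frac{19580}{19927}$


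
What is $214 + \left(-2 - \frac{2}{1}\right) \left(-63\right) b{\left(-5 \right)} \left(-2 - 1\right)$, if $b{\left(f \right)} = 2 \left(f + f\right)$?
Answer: $15334$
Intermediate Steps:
$b{\left(f \right)} = 4 f$ ($b{\left(f \right)} = 2 \cdot 2 f = 4 f$)
$214 + \left(-2 - \frac{2}{1}\right) \left(-63\right) b{\left(-5 \right)} \left(-2 - 1\right) = 214 + \left(-2 - \frac{2}{1}\right) \left(-63\right) 4 \left(-5\right) \left(-2 - 1\right) = 214 + \left(-2 - 2\right) \left(-63\right) \left(\left(-20\right) \left(-3\right)\right) = 214 + \left(-2 - 2\right) \left(-63\right) 60 = 214 + \left(-4\right) \left(-63\right) 60 = 214 + 252 \cdot 60 = 214 + 15120 = 15334$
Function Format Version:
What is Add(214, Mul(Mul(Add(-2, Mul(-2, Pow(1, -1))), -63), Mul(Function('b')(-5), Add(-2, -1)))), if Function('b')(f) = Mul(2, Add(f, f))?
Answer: 15334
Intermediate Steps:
Function('b')(f) = Mul(4, f) (Function('b')(f) = Mul(2, Mul(2, f)) = Mul(4, f))
Add(214, Mul(Mul(Add(-2, Mul(-2, Pow(1, -1))), -63), Mul(Function('b')(-5), Add(-2, -1)))) = Add(214, Mul(Mul(Add(-2, Mul(-2, Pow(1, -1))), -63), Mul(Mul(4, -5), Add(-2, -1)))) = Add(214, Mul(Mul(Add(-2, Mul(-2, 1)), -63), Mul(-20, -3))) = Add(214, Mul(Mul(Add(-2, -2), -63), 60)) = Add(214, Mul(Mul(-4, -63), 60)) = Add(214, Mul(252, 60)) = Add(214, 15120) = 15334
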